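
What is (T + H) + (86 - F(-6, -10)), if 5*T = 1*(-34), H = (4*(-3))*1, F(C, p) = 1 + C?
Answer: 361/5 ≈ 72.200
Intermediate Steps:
H = -12 (H = -12*1 = -12)
T = -34/5 (T = (1*(-34))/5 = (⅕)*(-34) = -34/5 ≈ -6.8000)
(T + H) + (86 - F(-6, -10)) = (-34/5 - 12) + (86 - (1 - 6)) = -94/5 + (86 - 1*(-5)) = -94/5 + (86 + 5) = -94/5 + 91 = 361/5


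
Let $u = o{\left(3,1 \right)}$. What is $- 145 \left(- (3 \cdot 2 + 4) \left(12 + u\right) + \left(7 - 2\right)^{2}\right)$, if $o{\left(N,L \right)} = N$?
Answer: $18125$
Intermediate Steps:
$u = 3$
$- 145 \left(- (3 \cdot 2 + 4) \left(12 + u\right) + \left(7 - 2\right)^{2}\right) = - 145 \left(- (3 \cdot 2 + 4) \left(12 + 3\right) + \left(7 - 2\right)^{2}\right) = - 145 \left(- (6 + 4) 15 + 5^{2}\right) = - 145 \left(\left(-1\right) 10 \cdot 15 + 25\right) = - 145 \left(\left(-10\right) 15 + 25\right) = - 145 \left(-150 + 25\right) = \left(-145\right) \left(-125\right) = 18125$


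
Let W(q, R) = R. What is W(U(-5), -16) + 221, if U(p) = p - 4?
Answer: 205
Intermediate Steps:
U(p) = -4 + p
W(U(-5), -16) + 221 = -16 + 221 = 205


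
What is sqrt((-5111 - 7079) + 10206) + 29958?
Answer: 29958 + 8*I*sqrt(31) ≈ 29958.0 + 44.542*I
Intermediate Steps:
sqrt((-5111 - 7079) + 10206) + 29958 = sqrt(-12190 + 10206) + 29958 = sqrt(-1984) + 29958 = 8*I*sqrt(31) + 29958 = 29958 + 8*I*sqrt(31)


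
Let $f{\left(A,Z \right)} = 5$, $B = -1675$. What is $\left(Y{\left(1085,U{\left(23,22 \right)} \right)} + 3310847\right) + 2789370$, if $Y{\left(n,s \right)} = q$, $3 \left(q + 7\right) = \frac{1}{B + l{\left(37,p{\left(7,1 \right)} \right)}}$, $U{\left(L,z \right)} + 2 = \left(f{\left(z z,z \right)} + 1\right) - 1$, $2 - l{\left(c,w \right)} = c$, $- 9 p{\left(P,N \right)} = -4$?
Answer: $\frac{31294077299}{5130} \approx 6.1002 \cdot 10^{6}$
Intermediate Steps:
$p{\left(P,N \right)} = \frac{4}{9}$ ($p{\left(P,N \right)} = \left(- \frac{1}{9}\right) \left(-4\right) = \frac{4}{9}$)
$l{\left(c,w \right)} = 2 - c$
$U{\left(L,z \right)} = 3$ ($U{\left(L,z \right)} = -2 + \left(\left(5 + 1\right) - 1\right) = -2 + \left(6 - 1\right) = -2 + 5 = 3$)
$q = - \frac{35911}{5130}$ ($q = -7 + \frac{1}{3 \left(-1675 + \left(2 - 37\right)\right)} = -7 + \frac{1}{3 \left(-1675 - 35\right)} = -7 + \frac{1}{3 \left(-1710\right)} = -7 + \frac{1}{3} \left(- \frac{1}{1710}\right) = -7 - \frac{1}{5130} = - \frac{35911}{5130} \approx -7.0002$)
$Y{\left(n,s \right)} = - \frac{35911}{5130}$
$\left(Y{\left(1085,U{\left(23,22 \right)} \right)} + 3310847\right) + 2789370 = \left(- \frac{35911}{5130} + 3310847\right) + 2789370 = \frac{16984609199}{5130} + 2789370 = \frac{31294077299}{5130}$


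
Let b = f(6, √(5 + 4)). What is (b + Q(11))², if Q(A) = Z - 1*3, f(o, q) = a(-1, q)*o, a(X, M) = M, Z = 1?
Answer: 256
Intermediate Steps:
f(o, q) = o*q (f(o, q) = q*o = o*q)
Q(A) = -2 (Q(A) = 1 - 1*3 = 1 - 3 = -2)
b = 18 (b = 6*√(5 + 4) = 6*√9 = 6*3 = 18)
(b + Q(11))² = (18 - 2)² = 16² = 256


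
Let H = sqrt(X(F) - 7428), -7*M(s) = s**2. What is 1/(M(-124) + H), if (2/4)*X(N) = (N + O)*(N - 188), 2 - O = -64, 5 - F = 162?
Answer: -53816/116854319 - 49*sqrt(55362)/233708638 ≈ -0.00050987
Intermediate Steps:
F = -157 (F = 5 - 1*162 = 5 - 162 = -157)
O = 66 (O = 2 - 1*(-64) = 2 + 64 = 66)
M(s) = -s**2/7
X(N) = 2*(-188 + N)*(66 + N) (X(N) = 2*((N + 66)*(N - 188)) = 2*((66 + N)*(-188 + N)) = 2*((-188 + N)*(66 + N)) = 2*(-188 + N)*(66 + N))
H = sqrt(55362) (H = sqrt((-24816 - 244*(-157) + 2*(-157)**2) - 7428) = sqrt((-24816 + 38308 + 2*24649) - 7428) = sqrt((-24816 + 38308 + 49298) - 7428) = sqrt(62790 - 7428) = sqrt(55362) ≈ 235.29)
1/(M(-124) + H) = 1/(-1/7*(-124)**2 + sqrt(55362)) = 1/(-1/7*15376 + sqrt(55362)) = 1/(-15376/7 + sqrt(55362))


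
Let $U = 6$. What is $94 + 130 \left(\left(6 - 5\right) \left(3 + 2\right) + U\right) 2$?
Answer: $2954$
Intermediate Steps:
$94 + 130 \left(\left(6 - 5\right) \left(3 + 2\right) + U\right) 2 = 94 + 130 \left(\left(6 - 5\right) \left(3 + 2\right) + 6\right) 2 = 94 + 130 \left(1 \cdot 5 + 6\right) 2 = 94 + 130 \left(5 + 6\right) 2 = 94 + 130 \cdot 11 \cdot 2 = 94 + 130 \cdot 22 = 94 + 2860 = 2954$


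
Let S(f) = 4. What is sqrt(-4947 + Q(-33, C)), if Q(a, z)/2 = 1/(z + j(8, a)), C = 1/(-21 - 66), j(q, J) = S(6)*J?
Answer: 3*I*sqrt(72504127385)/11485 ≈ 70.335*I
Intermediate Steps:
j(q, J) = 4*J
C = -1/87 (C = 1/(-87) = -1/87 ≈ -0.011494)
Q(a, z) = 2/(z + 4*a)
sqrt(-4947 + Q(-33, C)) = sqrt(-4947 + 2/(-1/87 + 4*(-33))) = sqrt(-4947 + 2/(-1/87 - 132)) = sqrt(-4947 + 2/(-11485/87)) = sqrt(-4947 + 2*(-87/11485)) = sqrt(-4947 - 174/11485) = sqrt(-56816469/11485) = 3*I*sqrt(72504127385)/11485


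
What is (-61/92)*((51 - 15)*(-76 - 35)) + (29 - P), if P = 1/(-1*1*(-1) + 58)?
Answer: 3634731/1357 ≈ 2678.5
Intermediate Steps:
P = 1/59 (P = 1/(-1*(-1) + 58) = 1/(1 + 58) = 1/59 ≈ 0.016949)
(-61/92)*((51 - 15)*(-76 - 35)) + (29 - P) = (-61/92)*((51 - 15)*(-76 - 35)) + (29 - 1*1/59) = (-61*1/92)*(36*(-111)) + (29 - 1/59) = -61/92*(-3996) + 1710/59 = 60939/23 + 1710/59 = 3634731/1357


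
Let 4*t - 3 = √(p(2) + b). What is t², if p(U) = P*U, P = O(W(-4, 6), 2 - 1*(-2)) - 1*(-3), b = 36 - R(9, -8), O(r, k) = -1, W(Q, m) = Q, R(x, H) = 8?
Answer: 41/16 + 3*√2/2 ≈ 4.6838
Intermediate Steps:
b = 28 (b = 36 - 1*8 = 36 - 8 = 28)
P = 2 (P = -1 - 1*(-3) = -1 + 3 = 2)
p(U) = 2*U
t = ¾ + √2 (t = ¾ + √(2*2 + 28)/4 = ¾ + √(4 + 28)/4 = ¾ + √32/4 = ¾ + (4*√2)/4 = ¾ + √2 ≈ 2.1642)
t² = (¾ + √2)²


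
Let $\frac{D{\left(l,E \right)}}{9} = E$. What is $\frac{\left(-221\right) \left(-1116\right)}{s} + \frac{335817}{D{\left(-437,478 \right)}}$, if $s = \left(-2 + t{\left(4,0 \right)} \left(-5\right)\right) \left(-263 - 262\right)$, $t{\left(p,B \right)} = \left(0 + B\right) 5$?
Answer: $\frac{26178443}{83650} \approx 312.95$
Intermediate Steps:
$D{\left(l,E \right)} = 9 E$
$t{\left(p,B \right)} = 5 B$ ($t{\left(p,B \right)} = B 5 = 5 B$)
$s = 1050$ ($s = \left(-2 + 5 \cdot 0 \left(-5\right)\right) \left(-263 - 262\right) = \left(-2 + 0 \left(-5\right)\right) \left(-525\right) = \left(-2 + 0\right) \left(-525\right) = \left(-2\right) \left(-525\right) = 1050$)
$\frac{\left(-221\right) \left(-1116\right)}{s} + \frac{335817}{D{\left(-437,478 \right)}} = \frac{\left(-221\right) \left(-1116\right)}{1050} + \frac{335817}{9 \cdot 478} = 246636 \cdot \frac{1}{1050} + \frac{335817}{4302} = \frac{41106}{175} + 335817 \cdot \frac{1}{4302} = \frac{41106}{175} + \frac{37313}{478} = \frac{26178443}{83650}$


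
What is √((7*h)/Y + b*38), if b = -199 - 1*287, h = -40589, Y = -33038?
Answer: I*√20148609556118/33038 ≈ 135.87*I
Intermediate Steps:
b = -486 (b = -199 - 287 = -486)
√((7*h)/Y + b*38) = √((7*(-40589))/(-33038) - 486*38) = √(-284123*(-1/33038) - 18468) = √(284123/33038 - 18468) = √(-609861661/33038) = I*√20148609556118/33038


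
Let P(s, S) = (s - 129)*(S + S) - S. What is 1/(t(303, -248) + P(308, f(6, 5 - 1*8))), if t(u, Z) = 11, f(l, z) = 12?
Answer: 1/4295 ≈ 0.00023283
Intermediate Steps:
P(s, S) = -S + 2*S*(-129 + s) (P(s, S) = (-129 + s)*(2*S) - S = 2*S*(-129 + s) - S = -S + 2*S*(-129 + s))
1/(t(303, -248) + P(308, f(6, 5 - 1*8))) = 1/(11 + 12*(-259 + 2*308)) = 1/(11 + 12*(-259 + 616)) = 1/(11 + 12*357) = 1/(11 + 4284) = 1/4295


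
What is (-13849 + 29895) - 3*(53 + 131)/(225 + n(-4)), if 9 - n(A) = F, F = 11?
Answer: 3577706/223 ≈ 16044.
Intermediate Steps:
n(A) = -2 (n(A) = 9 - 1*11 = 9 - 11 = -2)
(-13849 + 29895) - 3*(53 + 131)/(225 + n(-4)) = (-13849 + 29895) - 3*(53 + 131)/(225 - 2) = 16046 - 552/223 = 3577706/223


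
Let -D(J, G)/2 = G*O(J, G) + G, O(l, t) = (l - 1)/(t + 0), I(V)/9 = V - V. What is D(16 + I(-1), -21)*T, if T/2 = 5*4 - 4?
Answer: 384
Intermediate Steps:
I(V) = 0 (I(V) = 9*(V - V) = 9*0 = 0)
T = 32 (T = 2*(5*4 - 4) = 2*(20 - 4) = 2*16 = 32)
O(l, t) = (-1 + l)/t
D(J, G) = 2 - 2*G - 2*J (D(J, G) = -2*(G*((-1 + J)/G) + G) = -2*((-1 + J) + G) = -2*(-1 + G + J) = 2 - 2*G - 2*J)
D(16 + I(-1), -21)*T = (2 - 2*(-21) - 2*(16 + 0))*32 = (2 + 42 - 2*16)*32 = (2 + 42 - 32)*32 = 12*32 = 384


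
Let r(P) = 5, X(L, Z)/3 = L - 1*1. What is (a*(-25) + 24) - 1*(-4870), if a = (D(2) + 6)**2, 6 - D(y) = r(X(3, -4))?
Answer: 3669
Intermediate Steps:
X(L, Z) = -3 + 3*L (X(L, Z) = 3*(L - 1*1) = 3*(L - 1) = 3*(-1 + L) = -3 + 3*L)
D(y) = 1 (D(y) = 6 - 1*5 = 6 - 5 = 1)
a = 49 (a = (1 + 6)**2 = 7**2 = 49)
(a*(-25) + 24) - 1*(-4870) = (49*(-25) + 24) - 1*(-4870) = (-1225 + 24) + 4870 = -1201 + 4870 = 3669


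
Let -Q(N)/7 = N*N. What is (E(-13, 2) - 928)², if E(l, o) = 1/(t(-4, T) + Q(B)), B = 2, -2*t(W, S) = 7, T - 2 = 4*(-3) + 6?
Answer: 3418273156/3969 ≈ 8.6124e+5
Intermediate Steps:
T = -4 (T = 2 + (4*(-3) + 6) = 2 + (-12 + 6) = 2 - 6 = -4)
t(W, S) = -7/2 (t(W, S) = -½*7 = -7/2)
Q(N) = -7*N² (Q(N) = -7*N*N = -7*N²)
E(l, o) = -2/63 (E(l, o) = 1/(-7/2 - 7*2²) = 1/(-7/2 - 7*4) = 1/(-7/2 - 28) = 1/(-63/2) = -2/63)
(E(-13, 2) - 928)² = (-2/63 - 928)² = (-58466/63)² = 3418273156/3969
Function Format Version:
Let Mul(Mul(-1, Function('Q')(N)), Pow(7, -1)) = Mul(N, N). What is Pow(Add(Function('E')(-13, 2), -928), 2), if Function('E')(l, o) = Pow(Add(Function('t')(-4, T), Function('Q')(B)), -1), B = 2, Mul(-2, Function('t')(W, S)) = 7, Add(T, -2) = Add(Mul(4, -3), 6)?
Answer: Rational(3418273156, 3969) ≈ 8.6124e+5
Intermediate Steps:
T = -4 (T = Add(2, Add(Mul(4, -3), 6)) = Add(2, Add(-12, 6)) = Add(2, -6) = -4)
Function('t')(W, S) = Rational(-7, 2) (Function('t')(W, S) = Mul(Rational(-1, 2), 7) = Rational(-7, 2))
Function('Q')(N) = Mul(-7, Pow(N, 2)) (Function('Q')(N) = Mul(-7, Mul(N, N)) = Mul(-7, Pow(N, 2)))
Function('E')(l, o) = Rational(-2, 63) (Function('E')(l, o) = Pow(Add(Rational(-7, 2), Mul(-7, Pow(2, 2))), -1) = Pow(Add(Rational(-7, 2), Mul(-7, 4)), -1) = Pow(Add(Rational(-7, 2), -28), -1) = Pow(Rational(-63, 2), -1) = Rational(-2, 63))
Pow(Add(Function('E')(-13, 2), -928), 2) = Pow(Add(Rational(-2, 63), -928), 2) = Pow(Rational(-58466, 63), 2) = Rational(3418273156, 3969)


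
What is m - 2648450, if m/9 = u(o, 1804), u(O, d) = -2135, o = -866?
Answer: -2667665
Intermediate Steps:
m = -19215 (m = 9*(-2135) = -19215)
m - 2648450 = -19215 - 2648450 = -2667665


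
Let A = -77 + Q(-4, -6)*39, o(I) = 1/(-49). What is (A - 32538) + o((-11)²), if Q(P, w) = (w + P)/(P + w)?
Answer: -1596225/49 ≈ -32576.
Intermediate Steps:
o(I) = -1/49
Q(P, w) = 1 (Q(P, w) = (P + w)/(P + w) = 1)
A = -38 (A = -77 + 1*39 = -77 + 39 = -38)
(A - 32538) + o((-11)²) = (-38 - 32538) - 1/49 = -32576 - 1/49 = -1596225/49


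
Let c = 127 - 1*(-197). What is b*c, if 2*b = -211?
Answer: -34182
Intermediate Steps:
c = 324 (c = 127 + 197 = 324)
b = -211/2 (b = (½)*(-211) = -211/2 ≈ -105.50)
b*c = -211/2*324 = -34182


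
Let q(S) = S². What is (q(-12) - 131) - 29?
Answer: -16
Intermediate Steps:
(q(-12) - 131) - 29 = ((-12)² - 131) - 29 = (144 - 131) - 29 = 13 - 29 = -16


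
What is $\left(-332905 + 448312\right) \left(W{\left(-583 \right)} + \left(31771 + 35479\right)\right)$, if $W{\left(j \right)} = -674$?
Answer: $7683336432$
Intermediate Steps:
$\left(-332905 + 448312\right) \left(W{\left(-583 \right)} + \left(31771 + 35479\right)\right) = \left(-332905 + 448312\right) \left(-674 + \left(31771 + 35479\right)\right) = 115407 \left(-674 + 67250\right) = 115407 \cdot 66576 = 7683336432$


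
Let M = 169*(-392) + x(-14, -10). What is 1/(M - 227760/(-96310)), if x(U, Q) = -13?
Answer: -9631/638136915 ≈ -1.5092e-5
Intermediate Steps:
M = -66261 (M = 169*(-392) - 13 = -66248 - 13 = -66261)
1/(M - 227760/(-96310)) = 1/(-66261 - 227760/(-96310)) = 1/(-66261 - 227760*(-1/96310)) = 1/(-66261 + 22776/9631) = 1/(-638136915/9631) = -9631/638136915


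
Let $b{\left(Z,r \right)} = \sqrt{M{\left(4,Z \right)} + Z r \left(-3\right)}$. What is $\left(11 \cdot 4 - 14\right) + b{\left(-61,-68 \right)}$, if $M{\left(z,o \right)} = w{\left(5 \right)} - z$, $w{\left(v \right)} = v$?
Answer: $30 + i \sqrt{12443} \approx 30.0 + 111.55 i$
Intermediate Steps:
$M{\left(z,o \right)} = 5 - z$
$b{\left(Z,r \right)} = \sqrt{1 - 3 Z r}$ ($b{\left(Z,r \right)} = \sqrt{\left(5 - 4\right) + Z r \left(-3\right)} = \sqrt{\left(5 - 4\right) - 3 Z r} = \sqrt{1 - 3 Z r}$)
$\left(11 \cdot 4 - 14\right) + b{\left(-61,-68 \right)} = \left(11 \cdot 4 - 14\right) + \sqrt{1 - \left(-183\right) \left(-68\right)} = \left(44 - 14\right) + \sqrt{1 - 12444} = 30 + \sqrt{-12443} = 30 + i \sqrt{12443}$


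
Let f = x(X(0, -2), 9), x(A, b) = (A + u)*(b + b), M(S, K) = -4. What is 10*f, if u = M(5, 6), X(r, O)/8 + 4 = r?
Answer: -6480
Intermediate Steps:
X(r, O) = -32 + 8*r
u = -4
x(A, b) = 2*b*(-4 + A) (x(A, b) = (A - 4)*(b + b) = (-4 + A)*(2*b) = 2*b*(-4 + A))
f = -648 (f = 2*9*(-4 + (-32 + 8*0)) = 2*9*(-4 + (-32 + 0)) = 2*9*(-4 - 32) = 2*9*(-36) = -648)
10*f = 10*(-648) = -6480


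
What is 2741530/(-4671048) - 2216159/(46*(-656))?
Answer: 31308099559/429736416 ≈ 72.854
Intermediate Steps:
2741530/(-4671048) - 2216159/(46*(-656)) = 2741530*(-1/4671048) - 2216159/(-30176) = -1370765/2335524 - 2216159*(-1/30176) = -1370765/2335524 + 2216159/30176 = 31308099559/429736416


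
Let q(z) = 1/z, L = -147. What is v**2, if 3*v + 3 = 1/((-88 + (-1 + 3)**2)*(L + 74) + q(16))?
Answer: 86626028329/86635446921 ≈ 0.99989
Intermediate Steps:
v = -294323/294339 (v = -1 + 1/(3*((-88 + (-1 + 3)**2)*(-147 + 74) + 1/16)) = -1 + 1/(3*((-88 + 2**2)*(-73) + 1/16)) = -1 + 1/(3*((-88 + 4)*(-73) + 1/16)) = -1 + 1/(3*(-84*(-73) + 1/16)) = -1 + 1/(3*(6132 + 1/16)) = -1 + 1/(3*(98113/16)) = -1 + (1/3)*(16/98113) = -1 + 16/294339 = -294323/294339 ≈ -0.99995)
v**2 = (-294323/294339)**2 = 86626028329/86635446921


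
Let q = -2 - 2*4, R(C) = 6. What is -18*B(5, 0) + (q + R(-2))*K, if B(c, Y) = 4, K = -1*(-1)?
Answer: -76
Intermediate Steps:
K = 1
q = -10 (q = -2 - 8 = -10)
-18*B(5, 0) + (q + R(-2))*K = -18*4 + (-10 + 6)*1 = -72 - 4*1 = -72 - 4 = -76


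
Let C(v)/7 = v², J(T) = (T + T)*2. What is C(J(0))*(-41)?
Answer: 0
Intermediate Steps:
J(T) = 4*T (J(T) = (2*T)*2 = 4*T)
C(v) = 7*v²
C(J(0))*(-41) = (7*(4*0)²)*(-41) = (7*0²)*(-41) = (7*0)*(-41) = 0*(-41) = 0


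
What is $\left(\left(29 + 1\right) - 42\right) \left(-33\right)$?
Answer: $396$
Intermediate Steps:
$\left(\left(29 + 1\right) - 42\right) \left(-33\right) = \left(30 - 42\right) \left(-33\right) = \left(-12\right) \left(-33\right) = 396$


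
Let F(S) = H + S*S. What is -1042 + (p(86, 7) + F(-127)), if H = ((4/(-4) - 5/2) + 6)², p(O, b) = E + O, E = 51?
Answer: 60921/4 ≈ 15230.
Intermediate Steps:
p(O, b) = 51 + O
H = 25/4 (H = ((4*(-¼) - 5*½) + 6)² = ((-1 - 5/2) + 6)² = (-7/2 + 6)² = (5/2)² = 25/4 ≈ 6.2500)
F(S) = 25/4 + S² (F(S) = 25/4 + S*S = 25/4 + S²)
-1042 + (p(86, 7) + F(-127)) = -1042 + ((51 + 86) + (25/4 + (-127)²)) = -1042 + (137 + (25/4 + 16129)) = -1042 + (137 + 64541/4) = -1042 + 65089/4 = 60921/4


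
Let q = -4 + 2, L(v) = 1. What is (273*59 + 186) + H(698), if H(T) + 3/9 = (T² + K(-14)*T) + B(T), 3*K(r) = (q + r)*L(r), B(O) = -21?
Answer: 499753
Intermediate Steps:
q = -2
K(r) = -⅔ + r/3 (K(r) = ((-2 + r)*1)/3 = (-2 + r)/3 = -⅔ + r/3)
H(T) = -64/3 + T² - 16*T/3 (H(T) = -⅓ + ((T² + (-⅔ + (⅓)*(-14))*T) - 21) = -⅓ + ((T² + (-⅔ - 14/3)*T) - 21) = -⅓ + ((T² - 16*T/3) - 21) = -⅓ + (-21 + T² - 16*T/3) = -64/3 + T² - 16*T/3)
(273*59 + 186) + H(698) = (273*59 + 186) + (-64/3 + 698² - 16/3*698) = (16107 + 186) + (-64/3 + 487204 - 11168/3) = 16293 + 483460 = 499753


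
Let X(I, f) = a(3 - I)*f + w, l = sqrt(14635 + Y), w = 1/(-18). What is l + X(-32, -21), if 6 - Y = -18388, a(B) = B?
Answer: -13231/18 + sqrt(33029) ≈ -553.32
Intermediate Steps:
w = -1/18 ≈ -0.055556
Y = 18394 (Y = 6 - 1*(-18388) = 6 + 18388 = 18394)
l = sqrt(33029) (l = sqrt(14635 + 18394) = sqrt(33029) ≈ 181.74)
X(I, f) = -1/18 + f*(3 - I) (X(I, f) = (3 - I)*f - 1/18 = f*(3 - I) - 1/18 = -1/18 + f*(3 - I))
l + X(-32, -21) = sqrt(33029) + (-1/18 + 3*(-21) - 1*(-32)*(-21)) = sqrt(33029) + (-1/18 - 63 - 672) = sqrt(33029) - 13231/18 = -13231/18 + sqrt(33029)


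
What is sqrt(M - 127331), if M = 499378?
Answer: sqrt(372047) ≈ 609.96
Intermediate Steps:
sqrt(M - 127331) = sqrt(499378 - 127331) = sqrt(372047)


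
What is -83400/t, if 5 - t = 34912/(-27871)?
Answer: -774813800/58089 ≈ -13338.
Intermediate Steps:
t = 174267/27871 (t = 5 - 34912/(-27871) = 5 - 34912*(-1)/27871 = 5 - 1*(-34912/27871) = 5 + 34912/27871 = 174267/27871 ≈ 6.2526)
-83400/t = -83400/174267/27871 = -83400*27871/174267 = -774813800/58089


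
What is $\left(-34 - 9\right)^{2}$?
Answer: $1849$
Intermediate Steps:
$\left(-34 - 9\right)^{2} = \left(-43\right)^{2} = 1849$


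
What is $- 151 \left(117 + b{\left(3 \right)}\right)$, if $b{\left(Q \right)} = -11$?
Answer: $-16006$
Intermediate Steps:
$- 151 \left(117 + b{\left(3 \right)}\right) = - 151 \left(117 - 11\right) = \left(-151\right) 106 = -16006$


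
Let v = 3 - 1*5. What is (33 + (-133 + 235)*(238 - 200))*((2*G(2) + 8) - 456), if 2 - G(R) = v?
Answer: -1719960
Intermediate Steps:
v = -2 (v = 3 - 5 = -2)
G(R) = 4 (G(R) = 2 - 1*(-2) = 2 + 2 = 4)
(33 + (-133 + 235)*(238 - 200))*((2*G(2) + 8) - 456) = (33 + (-133 + 235)*(238 - 200))*((2*4 + 8) - 456) = (33 + 102*38)*((8 + 8) - 456) = (33 + 3876)*(16 - 456) = 3909*(-440) = -1719960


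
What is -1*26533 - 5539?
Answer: -32072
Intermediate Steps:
-1*26533 - 5539 = -26533 - 5539 = -32072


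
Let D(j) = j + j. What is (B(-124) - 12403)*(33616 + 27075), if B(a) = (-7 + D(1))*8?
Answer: -755178113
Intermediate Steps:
D(j) = 2*j
B(a) = -40 (B(a) = (-7 + 2*1)*8 = (-7 + 2)*8 = -5*8 = -40)
(B(-124) - 12403)*(33616 + 27075) = (-40 - 12403)*(33616 + 27075) = -12443*60691 = -755178113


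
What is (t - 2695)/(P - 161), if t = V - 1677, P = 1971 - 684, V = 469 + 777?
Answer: -1563/563 ≈ -2.7762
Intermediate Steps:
V = 1246
P = 1287
t = -431 (t = 1246 - 1677 = -431)
(t - 2695)/(P - 161) = (-431 - 2695)/(1287 - 161) = -3126/1126 = -3126*1/1126 = -1563/563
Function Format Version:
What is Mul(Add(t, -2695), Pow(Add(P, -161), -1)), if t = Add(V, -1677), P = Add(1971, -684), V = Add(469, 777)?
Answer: Rational(-1563, 563) ≈ -2.7762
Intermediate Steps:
V = 1246
P = 1287
t = -431 (t = Add(1246, -1677) = -431)
Mul(Add(t, -2695), Pow(Add(P, -161), -1)) = Mul(Add(-431, -2695), Pow(Add(1287, -161), -1)) = Mul(-3126, Pow(1126, -1)) = Mul(-3126, Rational(1, 1126)) = Rational(-1563, 563)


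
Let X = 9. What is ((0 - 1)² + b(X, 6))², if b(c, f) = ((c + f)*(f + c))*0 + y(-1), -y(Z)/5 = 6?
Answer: 841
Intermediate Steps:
y(Z) = -30 (y(Z) = -5*6 = -30)
b(c, f) = -30 (b(c, f) = ((c + f)*(f + c))*0 - 30 = ((c + f)*(c + f))*0 - 30 = (c + f)²*0 - 30 = 0 - 30 = -30)
((0 - 1)² + b(X, 6))² = ((0 - 1)² - 30)² = ((-1)² - 30)² = (1 - 30)² = (-29)² = 841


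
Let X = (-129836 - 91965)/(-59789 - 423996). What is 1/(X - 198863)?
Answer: -483785/96206714654 ≈ -5.0286e-6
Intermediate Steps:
X = 221801/483785 (X = -221801/(-483785) = -221801*(-1/483785) = 221801/483785 ≈ 0.45847)
1/(X - 198863) = 1/(221801/483785 - 198863) = 1/(-96206714654/483785) = -483785/96206714654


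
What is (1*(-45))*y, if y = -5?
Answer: 225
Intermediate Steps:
(1*(-45))*y = (1*(-45))*(-5) = -45*(-5) = 225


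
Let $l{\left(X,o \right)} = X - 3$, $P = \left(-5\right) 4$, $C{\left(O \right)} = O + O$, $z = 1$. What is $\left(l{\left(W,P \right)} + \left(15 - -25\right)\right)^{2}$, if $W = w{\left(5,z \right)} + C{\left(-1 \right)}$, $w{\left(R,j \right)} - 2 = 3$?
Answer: $1600$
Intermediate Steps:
$w{\left(R,j \right)} = 5$ ($w{\left(R,j \right)} = 2 + 3 = 5$)
$C{\left(O \right)} = 2 O$
$P = -20$
$W = 3$ ($W = 5 + 2 \left(-1\right) = 5 - 2 = 3$)
$l{\left(X,o \right)} = -3 + X$
$\left(l{\left(W,P \right)} + \left(15 - -25\right)\right)^{2} = \left(\left(-3 + 3\right) + \left(15 - -25\right)\right)^{2} = \left(0 + \left(15 + 25\right)\right)^{2} = \left(0 + 40\right)^{2} = 40^{2} = 1600$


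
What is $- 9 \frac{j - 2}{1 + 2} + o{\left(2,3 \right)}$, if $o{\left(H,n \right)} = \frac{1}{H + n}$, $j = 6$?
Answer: $- \frac{59}{5} \approx -11.8$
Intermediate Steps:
$- 9 \frac{j - 2}{1 + 2} + o{\left(2,3 \right)} = - 9 \frac{6 - 2}{1 + 2} + \frac{1}{2 + 3} = - 9 \cdot \frac{4}{3} + \frac{1}{5} = - 9 \cdot 4 \cdot \frac{1}{3} + \frac{1}{5} = \left(-9\right) \frac{4}{3} + \frac{1}{5} = -12 + \frac{1}{5} = - \frac{59}{5}$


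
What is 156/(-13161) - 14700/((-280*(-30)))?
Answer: -30917/17548 ≈ -1.7619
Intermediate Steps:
156/(-13161) - 14700/((-280*(-30))) = 156*(-1/13161) - 14700/8400 = -52/4387 - 14700*1/8400 = -52/4387 - 7/4 = -30917/17548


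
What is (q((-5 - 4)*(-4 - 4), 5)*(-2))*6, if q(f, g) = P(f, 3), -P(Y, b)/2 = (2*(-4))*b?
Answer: -576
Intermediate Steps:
P(Y, b) = 16*b (P(Y, b) = -2*2*(-4)*b = -(-16)*b = 16*b)
q(f, g) = 48 (q(f, g) = 16*3 = 48)
(q((-5 - 4)*(-4 - 4), 5)*(-2))*6 = (48*(-2))*6 = -96*6 = -576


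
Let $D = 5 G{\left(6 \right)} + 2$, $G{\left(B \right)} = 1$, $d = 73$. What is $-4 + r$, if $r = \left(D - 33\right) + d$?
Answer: $43$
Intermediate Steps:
$D = 7$ ($D = 5 \cdot 1 + 2 = 5 + 2 = 7$)
$r = 47$ ($r = \left(7 - 33\right) + 73 = -26 + 73 = 47$)
$-4 + r = -4 + 47 = 43$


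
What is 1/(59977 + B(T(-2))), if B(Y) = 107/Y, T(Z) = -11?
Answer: 11/659640 ≈ 1.6676e-5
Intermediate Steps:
1/(59977 + B(T(-2))) = 1/(59977 + 107/(-11)) = 1/(59977 + 107*(-1/11)) = 1/(59977 - 107/11) = 1/(659640/11) = 11/659640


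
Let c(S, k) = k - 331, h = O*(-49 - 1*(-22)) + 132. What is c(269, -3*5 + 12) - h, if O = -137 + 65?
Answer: -2410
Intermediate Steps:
O = -72
h = 2076 (h = -72*(-49 - 1*(-22)) + 132 = -72*(-49 + 22) + 132 = -72*(-27) + 132 = 1944 + 132 = 2076)
c(S, k) = -331 + k
c(269, -3*5 + 12) - h = (-331 + (-3*5 + 12)) - 1*2076 = (-331 + (-15 + 12)) - 2076 = (-331 - 3) - 2076 = -334 - 2076 = -2410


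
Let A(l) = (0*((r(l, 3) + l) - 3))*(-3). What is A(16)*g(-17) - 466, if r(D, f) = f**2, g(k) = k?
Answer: -466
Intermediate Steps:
A(l) = 0 (A(l) = (0*((3**2 + l) - 3))*(-3) = (0*((9 + l) - 3))*(-3) = (0*(6 + l))*(-3) = 0*(-3) = 0)
A(16)*g(-17) - 466 = 0*(-17) - 466 = 0 - 466 = -466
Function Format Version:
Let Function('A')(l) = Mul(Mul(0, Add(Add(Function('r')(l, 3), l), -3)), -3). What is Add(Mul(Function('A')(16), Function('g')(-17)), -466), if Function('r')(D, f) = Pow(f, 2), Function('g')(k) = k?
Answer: -466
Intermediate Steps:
Function('A')(l) = 0 (Function('A')(l) = Mul(Mul(0, Add(Add(Pow(3, 2), l), -3)), -3) = Mul(Mul(0, Add(Add(9, l), -3)), -3) = Mul(Mul(0, Add(6, l)), -3) = Mul(0, -3) = 0)
Add(Mul(Function('A')(16), Function('g')(-17)), -466) = Add(Mul(0, -17), -466) = Add(0, -466) = -466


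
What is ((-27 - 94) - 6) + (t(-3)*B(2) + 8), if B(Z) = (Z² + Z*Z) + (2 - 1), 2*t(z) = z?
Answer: -265/2 ≈ -132.50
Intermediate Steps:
t(z) = z/2
B(Z) = 1 + 2*Z² (B(Z) = (Z² + Z²) + 1 = 2*Z² + 1 = 1 + 2*Z²)
((-27 - 94) - 6) + (t(-3)*B(2) + 8) = ((-27 - 94) - 6) + (((½)*(-3))*(1 + 2*2²) + 8) = (-121 - 6) + (-3*(1 + 2*4)/2 + 8) = -127 + (-3*(1 + 8)/2 + 8) = -127 + (-3/2*9 + 8) = -127 + (-27/2 + 8) = -127 - 11/2 = -265/2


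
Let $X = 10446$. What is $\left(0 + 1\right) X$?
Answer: $10446$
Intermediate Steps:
$\left(0 + 1\right) X = \left(0 + 1\right) 10446 = 1 \cdot 10446 = 10446$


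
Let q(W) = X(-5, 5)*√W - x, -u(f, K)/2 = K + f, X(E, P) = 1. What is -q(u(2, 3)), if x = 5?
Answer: 5 - I*√10 ≈ 5.0 - 3.1623*I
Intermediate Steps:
u(f, K) = -2*K - 2*f (u(f, K) = -2*(K + f) = -2*K - 2*f)
q(W) = -5 + √W (q(W) = 1*√W - 1*5 = √W - 5 = -5 + √W)
-q(u(2, 3)) = -(-5 + √(-2*3 - 2*2)) = -(-5 + √(-6 - 4)) = -(-5 + √(-10)) = -(-5 + I*√10) = 5 - I*√10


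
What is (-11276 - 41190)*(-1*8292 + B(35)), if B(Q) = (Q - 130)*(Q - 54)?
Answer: 340346942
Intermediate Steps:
B(Q) = (-130 + Q)*(-54 + Q)
(-11276 - 41190)*(-1*8292 + B(35)) = (-11276 - 41190)*(-1*8292 + (7020 + 35**2 - 184*35)) = -52466*(-8292 + (7020 + 1225 - 6440)) = -52466*(-8292 + 1805) = -52466*(-6487) = 340346942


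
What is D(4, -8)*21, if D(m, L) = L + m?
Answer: -84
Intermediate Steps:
D(4, -8)*21 = (-8 + 4)*21 = -4*21 = -84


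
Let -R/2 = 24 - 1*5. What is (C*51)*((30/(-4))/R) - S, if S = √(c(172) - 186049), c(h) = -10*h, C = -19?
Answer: -765/4 - I*√187769 ≈ -191.25 - 433.32*I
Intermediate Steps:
S = I*√187769 (S = √(-10*172 - 186049) = √(-1720 - 186049) = √(-187769) = I*√187769 ≈ 433.32*I)
R = -38 (R = -2*(24 - 1*5) = -2*(24 - 5) = -2*19 = -38)
(C*51)*((30/(-4))/R) - S = (-19*51)*((30/(-4))/(-38)) - I*√187769 = -969*30*(-¼)*(-1)/38 - I*√187769 = -(-14535)*(-1)/(2*38) - I*√187769 = -969*15/76 - I*√187769 = -765/4 - I*√187769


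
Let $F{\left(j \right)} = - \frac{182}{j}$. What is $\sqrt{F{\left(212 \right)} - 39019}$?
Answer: $\frac{i \sqrt{438427130}}{106} \approx 197.53 i$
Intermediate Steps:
$\sqrt{F{\left(212 \right)} - 39019} = \sqrt{- \frac{182}{212} - 39019} = \sqrt{\left(-182\right) \frac{1}{212} - 39019} = \sqrt{- \frac{91}{106} - 39019} = \sqrt{- \frac{4136105}{106}} = \frac{i \sqrt{438427130}}{106}$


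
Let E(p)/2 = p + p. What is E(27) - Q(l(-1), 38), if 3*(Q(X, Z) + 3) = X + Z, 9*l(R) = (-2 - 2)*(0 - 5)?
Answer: 2635/27 ≈ 97.593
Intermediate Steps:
l(R) = 20/9 (l(R) = ((-2 - 2)*(0 - 5))/9 = (-4*(-5))/9 = (⅑)*20 = 20/9)
Q(X, Z) = -3 + X/3 + Z/3 (Q(X, Z) = -3 + (X + Z)/3 = -3 + (X/3 + Z/3) = -3 + X/3 + Z/3)
E(p) = 4*p (E(p) = 2*(p + p) = 2*(2*p) = 4*p)
E(27) - Q(l(-1), 38) = 4*27 - (-3 + (⅓)*(20/9) + (⅓)*38) = 108 - (-3 + 20/27 + 38/3) = 108 - 1*281/27 = 108 - 281/27 = 2635/27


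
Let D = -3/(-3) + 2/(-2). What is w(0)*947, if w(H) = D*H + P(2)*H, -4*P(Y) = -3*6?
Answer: 0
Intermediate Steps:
P(Y) = 9/2 (P(Y) = -(-3)*6/4 = -¼*(-18) = 9/2)
D = 0 (D = -3*(-⅓) + 2*(-½) = 1 - 1 = 0)
w(H) = 9*H/2 (w(H) = 0*H + 9*H/2 = 0 + 9*H/2 = 9*H/2)
w(0)*947 = ((9/2)*0)*947 = 0*947 = 0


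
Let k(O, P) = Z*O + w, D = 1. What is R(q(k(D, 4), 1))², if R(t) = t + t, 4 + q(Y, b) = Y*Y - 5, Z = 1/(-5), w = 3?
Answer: 3364/625 ≈ 5.3824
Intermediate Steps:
Z = -⅕ ≈ -0.20000
k(O, P) = 3 - O/5 (k(O, P) = -O/5 + 3 = 3 - O/5)
q(Y, b) = -9 + Y² (q(Y, b) = -4 + (Y*Y - 5) = -4 + (Y² - 5) = -4 + (-5 + Y²) = -9 + Y²)
R(t) = 2*t
R(q(k(D, 4), 1))² = (2*(-9 + (3 - ⅕*1)²))² = (2*(-9 + (3 - ⅕)²))² = (2*(-9 + (14/5)²))² = (2*(-9 + 196/25))² = (2*(-29/25))² = (-58/25)² = 3364/625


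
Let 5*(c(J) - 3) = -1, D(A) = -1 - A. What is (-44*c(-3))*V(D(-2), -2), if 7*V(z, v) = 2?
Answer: -176/5 ≈ -35.200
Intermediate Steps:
V(z, v) = 2/7 (V(z, v) = (⅐)*2 = 2/7)
c(J) = 14/5 (c(J) = 3 + (⅕)*(-1) = 3 - ⅕ = 14/5)
(-44*c(-3))*V(D(-2), -2) = -44*14/5*(2/7) = -616/5*2/7 = -176/5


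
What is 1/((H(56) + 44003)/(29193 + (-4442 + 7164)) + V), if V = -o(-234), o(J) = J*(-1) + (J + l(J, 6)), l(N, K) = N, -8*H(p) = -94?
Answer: 9820/2311423 ≈ 0.0042485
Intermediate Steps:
H(p) = 47/4 (H(p) = -⅛*(-94) = 47/4)
o(J) = J (o(J) = J*(-1) + (J + J) = -J + 2*J = J)
V = 234 (V = -1*(-234) = 234)
1/((H(56) + 44003)/(29193 + (-4442 + 7164)) + V) = 1/((47/4 + 44003)/(29193 + (-4442 + 7164)) + 234) = 1/(176059/(4*(29193 + 2722)) + 234) = 1/((176059/4)/31915 + 234) = 1/((176059/4)*(1/31915) + 234) = 1/(13543/9820 + 234) = 1/(2311423/9820) = 9820/2311423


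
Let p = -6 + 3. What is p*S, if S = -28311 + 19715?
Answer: 25788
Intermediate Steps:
p = -3
S = -8596
p*S = -3*(-8596) = 25788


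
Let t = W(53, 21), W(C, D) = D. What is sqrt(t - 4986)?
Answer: I*sqrt(4965) ≈ 70.463*I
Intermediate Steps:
t = 21
sqrt(t - 4986) = sqrt(21 - 4986) = sqrt(-4965) = I*sqrt(4965)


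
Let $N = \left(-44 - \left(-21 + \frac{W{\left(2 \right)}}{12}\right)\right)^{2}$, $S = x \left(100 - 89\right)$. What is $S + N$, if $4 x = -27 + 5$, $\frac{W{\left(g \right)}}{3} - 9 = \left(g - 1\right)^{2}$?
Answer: $\frac{2359}{4} \approx 589.75$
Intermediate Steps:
$W{\left(g \right)} = 27 + 3 \left(-1 + g\right)^{2}$ ($W{\left(g \right)} = 27 + 3 \left(g - 1\right)^{2} = 27 + 3 \left(-1 + g\right)^{2}$)
$x = - \frac{11}{2}$ ($x = \frac{-27 + 5}{4} = \frac{1}{4} \left(-22\right) = - \frac{11}{2} \approx -5.5$)
$S = - \frac{121}{2}$ ($S = - \frac{11 \left(100 - 89\right)}{2} = \left(- \frac{11}{2}\right) 11 = - \frac{121}{2} \approx -60.5$)
$N = \frac{2601}{4}$ ($N = \left(-44 + \left(21 - \frac{27 + 3 \left(-1 + 2\right)^{2}}{12}\right)\right)^{2} = \left(-44 + \left(21 - \left(27 + 3 \cdot 1^{2}\right) \frac{1}{12}\right)\right)^{2} = \left(-44 + \left(21 - \left(27 + 3 \cdot 1\right) \frac{1}{12}\right)\right)^{2} = \left(-44 + \left(21 - \left(27 + 3\right) \frac{1}{12}\right)\right)^{2} = \left(-44 + \left(21 - 30 \cdot \frac{1}{12}\right)\right)^{2} = \left(-44 + \left(21 - \frac{5}{2}\right)\right)^{2} = \left(-44 + \frac{37}{2}\right)^{2} = \left(- \frac{51}{2}\right)^{2} = \frac{2601}{4} \approx 650.25$)
$S + N = - \frac{121}{2} + \frac{2601}{4} = \frac{2359}{4}$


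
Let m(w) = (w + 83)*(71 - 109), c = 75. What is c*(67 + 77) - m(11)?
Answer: 14372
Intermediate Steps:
m(w) = -3154 - 38*w (m(w) = (83 + w)*(-38) = -3154 - 38*w)
c*(67 + 77) - m(11) = 75*(67 + 77) - (-3154 - 38*11) = 75*144 - (-3154 - 418) = 10800 - 1*(-3572) = 10800 + 3572 = 14372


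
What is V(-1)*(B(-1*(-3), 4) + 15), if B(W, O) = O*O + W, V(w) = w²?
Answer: 34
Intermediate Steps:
B(W, O) = W + O² (B(W, O) = O² + W = W + O²)
V(-1)*(B(-1*(-3), 4) + 15) = (-1)²*((-1*(-3) + 4²) + 15) = 1*((3 + 16) + 15) = 1*(19 + 15) = 1*34 = 34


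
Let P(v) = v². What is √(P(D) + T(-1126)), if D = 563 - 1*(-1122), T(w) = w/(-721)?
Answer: √1475946375071/721 ≈ 1685.0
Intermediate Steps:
T(w) = -w/721 (T(w) = w*(-1/721) = -w/721)
D = 1685 (D = 563 + 1122 = 1685)
√(P(D) + T(-1126)) = √(1685² - 1/721*(-1126)) = √(2839225 + 1126/721) = √(2047082351/721) = √1475946375071/721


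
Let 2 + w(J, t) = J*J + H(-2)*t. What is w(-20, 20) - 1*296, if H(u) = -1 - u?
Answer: 122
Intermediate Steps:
w(J, t) = -2 + t + J² (w(J, t) = -2 + (J*J + (-1 - 1*(-2))*t) = -2 + (J² + (-1 + 2)*t) = -2 + (J² + 1*t) = -2 + (J² + t) = -2 + (t + J²) = -2 + t + J²)
w(-20, 20) - 1*296 = (-2 + 20 + (-20)²) - 1*296 = (-2 + 20 + 400) - 296 = 418 - 296 = 122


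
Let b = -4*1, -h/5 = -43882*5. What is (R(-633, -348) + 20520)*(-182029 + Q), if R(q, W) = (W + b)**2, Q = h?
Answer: 132150992904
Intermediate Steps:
h = 1097050 (h = -(-219410)*5 = -5*(-219410) = 1097050)
b = -4
Q = 1097050
R(q, W) = (-4 + W)**2 (R(q, W) = (W - 4)**2 = (-4 + W)**2)
(R(-633, -348) + 20520)*(-182029 + Q) = ((-4 - 348)**2 + 20520)*(-182029 + 1097050) = ((-352)**2 + 20520)*915021 = (123904 + 20520)*915021 = 144424*915021 = 132150992904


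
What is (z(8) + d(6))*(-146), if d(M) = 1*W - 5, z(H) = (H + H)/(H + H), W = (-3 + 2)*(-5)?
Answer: -146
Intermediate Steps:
W = 5 (W = -1*(-5) = 5)
z(H) = 1 (z(H) = (2*H)/((2*H)) = (2*H)*(1/(2*H)) = 1)
d(M) = 0 (d(M) = 1*5 - 5 = 5 - 5 = 0)
(z(8) + d(6))*(-146) = (1 + 0)*(-146) = 1*(-146) = -146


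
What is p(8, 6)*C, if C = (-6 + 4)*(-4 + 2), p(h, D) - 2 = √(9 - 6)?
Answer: 8 + 4*√3 ≈ 14.928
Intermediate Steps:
p(h, D) = 2 + √3 (p(h, D) = 2 + √(9 - 6) = 2 + √3)
C = 4 (C = -2*(-2) = 4)
p(8, 6)*C = (2 + √3)*4 = 8 + 4*√3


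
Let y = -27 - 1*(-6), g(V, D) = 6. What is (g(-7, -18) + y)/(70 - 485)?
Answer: 3/83 ≈ 0.036145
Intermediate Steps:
y = -21 (y = -27 + 6 = -21)
(g(-7, -18) + y)/(70 - 485) = (6 - 21)/(70 - 485) = -15/(-415) = -15*(-1/415) = 3/83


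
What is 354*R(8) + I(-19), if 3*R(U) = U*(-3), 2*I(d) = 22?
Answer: -2821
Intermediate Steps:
I(d) = 11 (I(d) = (½)*22 = 11)
R(U) = -U (R(U) = (U*(-3))/3 = (-3*U)/3 = -U)
354*R(8) + I(-19) = 354*(-1*8) + 11 = 354*(-8) + 11 = -2832 + 11 = -2821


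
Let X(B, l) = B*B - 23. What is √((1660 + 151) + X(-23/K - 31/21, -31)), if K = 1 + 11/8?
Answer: √304480597/399 ≈ 43.733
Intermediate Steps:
K = 19/8 (K = 1 + 11*(⅛) = 1 + 11/8 = 19/8 ≈ 2.3750)
X(B, l) = -23 + B² (X(B, l) = B² - 23 = -23 + B²)
√((1660 + 151) + X(-23/K - 31/21, -31)) = √((1660 + 151) + (-23 + (-23/19/8 - 31/21)²)) = √(1811 + (-23 + (-23*8/19 - 31*1/21)²)) = √(1811 + (-23 + (-184/19 - 31/21)²)) = √(1811 + (-23 + (-4453/399)²)) = √(1811 + (-23 + 19829209/159201)) = √(1811 + 16167586/159201) = √(304480597/159201) = √304480597/399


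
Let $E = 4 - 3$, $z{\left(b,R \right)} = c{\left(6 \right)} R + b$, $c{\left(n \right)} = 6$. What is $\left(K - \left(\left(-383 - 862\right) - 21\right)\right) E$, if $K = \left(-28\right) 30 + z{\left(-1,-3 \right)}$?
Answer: $407$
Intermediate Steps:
$z{\left(b,R \right)} = b + 6 R$ ($z{\left(b,R \right)} = 6 R + b = b + 6 R$)
$E = 1$ ($E = 4 - 3 = 1$)
$K = -859$ ($K = \left(-28\right) 30 + \left(-1 + 6 \left(-3\right)\right) = -840 - 19 = -859$)
$\left(K - \left(\left(-383 - 862\right) - 21\right)\right) E = \left(-859 - \left(\left(-383 - 862\right) - 21\right)\right) 1 = \left(-859 - \left(-1245 - 21\right)\right) 1 = \left(-859 - -1266\right) 1 = \left(-859 + 1266\right) 1 = 407 \cdot 1 = 407$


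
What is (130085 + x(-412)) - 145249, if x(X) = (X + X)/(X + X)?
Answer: -15163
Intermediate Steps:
x(X) = 1 (x(X) = (2*X)/((2*X)) = (2*X)*(1/(2*X)) = 1)
(130085 + x(-412)) - 145249 = (130085 + 1) - 145249 = 130086 - 145249 = -15163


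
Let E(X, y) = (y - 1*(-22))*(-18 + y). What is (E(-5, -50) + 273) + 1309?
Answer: 3486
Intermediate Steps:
E(X, y) = (-18 + y)*(22 + y) (E(X, y) = (y + 22)*(-18 + y) = (22 + y)*(-18 + y) = (-18 + y)*(22 + y))
(E(-5, -50) + 273) + 1309 = ((-396 + (-50)² + 4*(-50)) + 273) + 1309 = ((-396 + 2500 - 200) + 273) + 1309 = (1904 + 273) + 1309 = 2177 + 1309 = 3486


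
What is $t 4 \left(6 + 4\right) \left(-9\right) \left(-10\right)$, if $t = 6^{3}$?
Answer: $777600$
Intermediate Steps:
$t = 216$
$t 4 \left(6 + 4\right) \left(-9\right) \left(-10\right) = 216 \cdot 4 \left(6 + 4\right) \left(-9\right) \left(-10\right) = 216 \cdot 4 \cdot 10 \left(-9\right) \left(-10\right) = 216 \cdot 40 \left(-9\right) \left(-10\right) = 216 \left(\left(-360\right) \left(-10\right)\right) = 216 \cdot 3600 = 777600$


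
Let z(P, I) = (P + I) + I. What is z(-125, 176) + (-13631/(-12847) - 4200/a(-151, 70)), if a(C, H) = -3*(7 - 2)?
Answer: 6527060/12847 ≈ 508.06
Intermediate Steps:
a(C, H) = -15 (a(C, H) = -3*5 = -15)
z(P, I) = P + 2*I (z(P, I) = (I + P) + I = P + 2*I)
z(-125, 176) + (-13631/(-12847) - 4200/a(-151, 70)) = (-125 + 2*176) + (-13631/(-12847) - 4200/(-15)) = (-125 + 352) + (-13631*(-1/12847) - 4200*(-1/15)) = 227 + (13631/12847 + 280) = 227 + 3610791/12847 = 6527060/12847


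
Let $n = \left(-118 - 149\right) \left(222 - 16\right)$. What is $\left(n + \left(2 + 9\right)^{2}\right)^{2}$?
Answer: $3011924161$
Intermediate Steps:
$n = -55002$ ($n = \left(-267\right) 206 = -55002$)
$\left(n + \left(2 + 9\right)^{2}\right)^{2} = \left(-55002 + \left(2 + 9\right)^{2}\right)^{2} = \left(-55002 + 11^{2}\right)^{2} = \left(-55002 + 121\right)^{2} = \left(-54881\right)^{2} = 3011924161$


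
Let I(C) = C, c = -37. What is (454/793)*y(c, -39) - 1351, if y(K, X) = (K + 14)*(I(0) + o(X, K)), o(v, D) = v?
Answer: -51085/61 ≈ -837.46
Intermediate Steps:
y(K, X) = X*(14 + K) (y(K, X) = (K + 14)*(0 + X) = (14 + K)*X = X*(14 + K))
(454/793)*y(c, -39) - 1351 = (454/793)*(-39*(14 - 37)) - 1351 = (454*(1/793))*(-39*(-23)) - 1351 = (454/793)*897 - 1351 = 31326/61 - 1351 = -51085/61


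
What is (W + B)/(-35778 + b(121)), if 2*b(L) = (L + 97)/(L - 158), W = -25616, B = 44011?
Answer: -136123/264779 ≈ -0.51410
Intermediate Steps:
b(L) = (97 + L)/(2*(-158 + L)) (b(L) = ((L + 97)/(L - 158))/2 = ((97 + L)/(-158 + L))/2 = (97 + L)/(2*(-158 + L)))
(W + B)/(-35778 + b(121)) = (-25616 + 44011)/(-35778 + (97 + 121)/(2*(-158 + 121))) = 18395/(-35778 + (1/2)*218/(-37)) = 18395/(-35778 + (1/2)*(-1/37)*218) = 18395/(-35778 - 109/37) = 18395/(-1323895/37) = 18395*(-37/1323895) = -136123/264779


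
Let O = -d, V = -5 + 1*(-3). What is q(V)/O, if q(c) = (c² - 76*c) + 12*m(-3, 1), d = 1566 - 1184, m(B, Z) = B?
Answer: -318/191 ≈ -1.6649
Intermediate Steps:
V = -8 (V = -5 - 3 = -8)
d = 382
q(c) = -36 + c² - 76*c (q(c) = (c² - 76*c) + 12*(-3) = (c² - 76*c) - 36 = -36 + c² - 76*c)
O = -382 (O = -1*382 = -382)
q(V)/O = (-36 + (-8)² - 76*(-8))/(-382) = (-36 + 64 + 608)*(-1/382) = 636*(-1/382) = -318/191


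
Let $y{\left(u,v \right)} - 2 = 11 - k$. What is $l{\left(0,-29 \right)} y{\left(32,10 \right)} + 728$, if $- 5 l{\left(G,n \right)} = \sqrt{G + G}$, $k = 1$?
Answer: $728$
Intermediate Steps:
$y{\left(u,v \right)} = 12$ ($y{\left(u,v \right)} = 2 + \left(11 - 1\right) = 2 + 10 = 12$)
$l{\left(G,n \right)} = - \frac{\sqrt{2} \sqrt{G}}{5}$ ($l{\left(G,n \right)} = - \frac{\sqrt{G + G}}{5} = - \frac{\sqrt{2 G}}{5} = - \frac{\sqrt{2} \sqrt{G}}{5}$)
$l{\left(0,-29 \right)} y{\left(32,10 \right)} + 728 = - \frac{\sqrt{2} \sqrt{0}}{5} \cdot 12 + 728 = \left(- \frac{1}{5}\right) \sqrt{2} \cdot 0 \cdot 12 + 728 = 0 \cdot 12 + 728 = 0 + 728 = 728$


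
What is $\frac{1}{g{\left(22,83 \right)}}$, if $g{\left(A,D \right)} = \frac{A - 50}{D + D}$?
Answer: $- \frac{83}{14} \approx -5.9286$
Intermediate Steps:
$g{\left(A,D \right)} = \frac{-50 + A}{2 D}$
$\frac{1}{g{\left(22,83 \right)}} = \frac{1}{\frac{1}{2} \cdot \frac{1}{83} \left(-50 + 22\right)} = \frac{1}{\frac{1}{2} \cdot \frac{1}{83} \left(-28\right)} = \frac{1}{- \frac{14}{83}} = - \frac{83}{14}$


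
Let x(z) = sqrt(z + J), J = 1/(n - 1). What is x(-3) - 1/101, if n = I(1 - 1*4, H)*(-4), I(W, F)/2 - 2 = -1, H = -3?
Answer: -1/101 + 2*I*sqrt(7)/3 ≈ -0.009901 + 1.7638*I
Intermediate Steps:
I(W, F) = 2 (I(W, F) = 4 + 2*(-1) = 4 - 2 = 2)
n = -8 (n = 2*(-4) = -8)
J = -1/9 (J = 1/(-8 - 1) = 1/(-9) = -1/9 ≈ -0.11111)
x(z) = sqrt(-1/9 + z) (x(z) = sqrt(z - 1/9) = sqrt(-1/9 + z))
x(-3) - 1/101 = sqrt(-1 + 9*(-3))/3 - 1/101 = sqrt(-1 - 27)/3 - 1*1/101 = sqrt(-28)/3 - 1/101 = (2*I*sqrt(7))/3 - 1/101 = 2*I*sqrt(7)/3 - 1/101 = -1/101 + 2*I*sqrt(7)/3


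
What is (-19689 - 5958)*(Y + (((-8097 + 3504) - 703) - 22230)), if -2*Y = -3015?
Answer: 1334592939/2 ≈ 6.6730e+8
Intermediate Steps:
Y = 3015/2 (Y = -½*(-3015) = 3015/2 ≈ 1507.5)
(-19689 - 5958)*(Y + (((-8097 + 3504) - 703) - 22230)) = (-19689 - 5958)*(3015/2 + (((-8097 + 3504) - 703) - 22230)) = -25647*(3015/2 + ((-4593 - 703) - 22230)) = -25647*(3015/2 + (-5296 - 22230)) = -25647*(3015/2 - 27526) = -25647*(-52037/2) = 1334592939/2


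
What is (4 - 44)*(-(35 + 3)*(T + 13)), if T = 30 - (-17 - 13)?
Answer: 110960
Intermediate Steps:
T = 60 (T = 30 - 1*(-30) = 30 + 30 = 60)
(4 - 44)*(-(35 + 3)*(T + 13)) = (4 - 44)*(-(35 + 3)*(60 + 13)) = -(-40)*38*73 = -(-40)*2774 = -40*(-2774) = 110960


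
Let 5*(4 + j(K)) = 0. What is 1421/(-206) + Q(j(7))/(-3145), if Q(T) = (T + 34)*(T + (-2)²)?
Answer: -1421/206 ≈ -6.8981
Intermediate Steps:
j(K) = -4 (j(K) = -4 + (⅕)*0 = -4 + 0 = -4)
Q(T) = (4 + T)*(34 + T) (Q(T) = (34 + T)*(T + 4) = (34 + T)*(4 + T) = (4 + T)*(34 + T))
1421/(-206) + Q(j(7))/(-3145) = 1421/(-206) + (136 + (-4)² + 38*(-4))/(-3145) = 1421*(-1/206) + (136 + 16 - 152)*(-1/3145) = -1421/206 + 0*(-1/3145) = -1421/206 + 0 = -1421/206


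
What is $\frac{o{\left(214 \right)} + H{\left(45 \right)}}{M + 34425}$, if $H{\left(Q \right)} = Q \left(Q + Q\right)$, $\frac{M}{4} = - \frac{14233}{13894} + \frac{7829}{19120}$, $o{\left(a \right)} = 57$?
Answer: $\frac{136379752620}{1143057591083} \approx 0.11931$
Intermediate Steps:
$M = - \frac{81679417}{33206660}$ ($M = 4 \left(- \frac{14233}{13894} + \frac{7829}{19120}\right) = 4 \left(- \frac{81679417}{132826640}\right) = - \frac{81679417}{33206660} \approx -2.4597$)
$H{\left(Q \right)} = 2 Q^{2}$ ($H{\left(Q \right)} = Q 2 Q = 2 Q^{2}$)
$\frac{o{\left(214 \right)} + H{\left(45 \right)}}{M + 34425} = \frac{57 + 2 \cdot 45^{2}}{- \frac{81679417}{33206660} + 34425} = \frac{57 + 2 \cdot 2025}{\frac{1143057591083}{33206660}} = \left(57 + 4050\right) \frac{33206660}{1143057591083} = 4107 \cdot \frac{33206660}{1143057591083} = \frac{136379752620}{1143057591083}$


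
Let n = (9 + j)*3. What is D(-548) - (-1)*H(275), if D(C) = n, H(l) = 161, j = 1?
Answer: 191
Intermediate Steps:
n = 30 (n = (9 + 1)*3 = 10*3 = 30)
D(C) = 30
D(-548) - (-1)*H(275) = 30 - (-1)*161 = 30 - 1*(-161) = 30 + 161 = 191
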